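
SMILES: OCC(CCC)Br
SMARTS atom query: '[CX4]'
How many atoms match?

5

The query [CX4] means: C with X4: aliphatic carbon with exactly 4 total connections (bonds + H).
Check the 7 heavy atoms by environment: 5× C (X4) → match; 1× Br (X1) → no; 1× O (X2) → no.
That gives 5 matching atoms.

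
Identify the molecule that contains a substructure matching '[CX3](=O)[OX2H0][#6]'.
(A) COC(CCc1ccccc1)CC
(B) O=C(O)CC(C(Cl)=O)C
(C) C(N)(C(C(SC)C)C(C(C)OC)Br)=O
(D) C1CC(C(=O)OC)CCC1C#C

D

[CX3](=O)[OX2H0][#6] describes a carbonyl carbon bonded to an oxygen that is itself bonded to carbon (no H on that O) (an ester).
(A) has a methoxy ether (-OCH3) but the ether oxygen is not adjacent to a C=O carbon.
(B) has a carboxylic acid group (-C(=O)OH) but the singly-bonded O carries H (OX2H1, not H0).
(C) has a methoxy ether (-OCH3) but the ether oxygen is not adjacent to a C=O carbon.
(D) contains a methyl-ester group (-C(=O)OCH3), which satisfies every atom and bond constraint.
So the answer is (D).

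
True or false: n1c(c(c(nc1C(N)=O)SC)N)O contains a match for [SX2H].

The pattern [SX2H] describes an aliphatic sulfur with two connections, one being H — a thiol.
The closest candidate here is a hydroxyl group (-OH), but it is an -OH, not an -SH. No other fragment satisfies the full query, so there is no match.

False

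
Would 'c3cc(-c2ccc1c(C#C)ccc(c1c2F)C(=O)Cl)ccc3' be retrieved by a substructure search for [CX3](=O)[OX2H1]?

No

The pattern [CX3](=O)[OX2H1] describes an sp2 carbon double-bonded to O and single-bonded to an -OH oxygen — a carboxylic acid.
The closest candidate here is an acyl chloride (-C(=O)Cl), but the carbonyl is bonded to Cl, not to an -OH oxygen. No other fragment satisfies the full query, so there is no match.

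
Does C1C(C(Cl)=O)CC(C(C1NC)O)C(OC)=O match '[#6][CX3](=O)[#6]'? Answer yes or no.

The pattern [#6][CX3](=O)[#6] describes a carbonyl carbon (no H) flanked by two carbons — a ketone.
The closest candidate here is a methyl-ester group (-C(=O)OCH3), but one neighbour of the carbonyl carbon is O, not C. No other fragment satisfies the full query, so there is no match.

No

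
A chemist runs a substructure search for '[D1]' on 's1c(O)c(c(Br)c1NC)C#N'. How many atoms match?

Check the 11 heavy atoms by environment: 1× s (aromatic, D2) → no; 4× c (aromatic, D3) → no; 1× O (D1) → match; 1× Br (D1) → match; 1× N (D2) → no; 1× C (D1) → match; 1× C (D2) → no; 1× N (D1) → match.
Summing the matching environments: 1 + 1 + 1 + 1 = 4 matching atoms.

4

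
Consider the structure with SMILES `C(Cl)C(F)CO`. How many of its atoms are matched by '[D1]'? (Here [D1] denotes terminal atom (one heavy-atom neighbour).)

3

The query [D1] means: atom with exactly one heavy-atom neighbour (degree 1).
Check the 6 heavy atoms by environment: 2× C (D2) → no; 1× C (D3) → no; 1× F (D1) → match; 1× Cl (D1) → match; 1× O (D1) → match.
Summing the matching environments: 1 + 1 + 1 = 3 matching atoms.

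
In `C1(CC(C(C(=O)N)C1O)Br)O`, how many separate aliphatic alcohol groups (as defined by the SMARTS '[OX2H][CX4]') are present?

[OX2H][CX4] is the SMARTS for an aliphatic alcohol: a hydroxyl oxygen bound to an sp3 (X4) carbon.
The molecule carries 2 separate instances of a hydroxyl group (-OH) meeting every constraint; each maps to a distinct set of atoms, giving 2 matches.

2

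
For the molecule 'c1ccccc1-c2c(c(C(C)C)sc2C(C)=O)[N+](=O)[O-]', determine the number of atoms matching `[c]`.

10

Check the 20 heavy atoms by environment: 1× s (aromatic) → no; 10× c (aromatic) → match; 1× N (charge +1) → no; 1× O (charge -1) → no; 2× O → no; 5× C → no.
That gives 10 matching atoms.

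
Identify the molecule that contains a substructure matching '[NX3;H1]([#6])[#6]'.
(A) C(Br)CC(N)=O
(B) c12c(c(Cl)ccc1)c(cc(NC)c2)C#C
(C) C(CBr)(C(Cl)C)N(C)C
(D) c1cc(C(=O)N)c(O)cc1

B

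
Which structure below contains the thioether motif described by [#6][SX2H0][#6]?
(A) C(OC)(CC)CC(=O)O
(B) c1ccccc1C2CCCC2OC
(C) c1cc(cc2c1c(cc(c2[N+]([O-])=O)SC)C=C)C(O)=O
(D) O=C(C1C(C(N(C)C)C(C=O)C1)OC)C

C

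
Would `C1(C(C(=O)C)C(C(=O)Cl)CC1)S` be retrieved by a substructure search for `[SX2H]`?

Yes

The pattern [SX2H] describes an aliphatic sulfur with two connections, one being H — a thiol.
The molecule carries a thiol (-SH), whose atoms satisfy every constraint of the query, so the pattern matches.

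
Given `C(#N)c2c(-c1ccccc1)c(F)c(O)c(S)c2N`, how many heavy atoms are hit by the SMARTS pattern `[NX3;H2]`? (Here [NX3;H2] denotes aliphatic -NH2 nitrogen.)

1

Check the 18 heavy atoms by environment: 7× c (aromatic, H0, X3) → no; 5× c (aromatic, H1, X3) → no; 1× S (H1, X2) → no; 1× O (H1, X2) → no; 1× C (H0, X2) → no; 1× N (H0, X1) → no; 1× F (H0, X1) → no; 1× N (H2, X3) → match.
That gives 1 matching atom.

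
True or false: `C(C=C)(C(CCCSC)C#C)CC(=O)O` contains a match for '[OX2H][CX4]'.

The pattern [OX2H][CX4] describes a hydroxyl oxygen bound to an sp3 (X4) carbon — an aliphatic alcohol.
The closest candidate here is a carboxylic acid group (-C(=O)OH), but the -OH is on a CX3 carbonyl carbon, not a CX4 carbon. No other fragment satisfies the full query, so there is no match.

False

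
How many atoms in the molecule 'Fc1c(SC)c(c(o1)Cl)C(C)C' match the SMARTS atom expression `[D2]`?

2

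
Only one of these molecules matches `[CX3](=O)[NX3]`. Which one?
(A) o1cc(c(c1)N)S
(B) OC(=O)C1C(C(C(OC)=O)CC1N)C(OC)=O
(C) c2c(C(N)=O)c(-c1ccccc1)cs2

[CX3](=O)[NX3] describes a carbonyl carbon bonded to a trivalent nitrogen (an amide).
(A) has a primary amino group (-NH2) but the -NH2 is not attached to a carbonyl carbon.
(B) has a primary amino group (-NH2) but the -NH2 is not attached to a carbonyl carbon.
(C) contains a primary amide (-C(=O)NH2), which satisfies every atom and bond constraint.
So the answer is (C).

C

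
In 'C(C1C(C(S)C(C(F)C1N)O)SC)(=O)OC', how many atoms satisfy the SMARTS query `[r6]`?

The query [r6] means: r6 matches atoms in a six-membered ring.
Check the 16 heavy atoms by environment: 6× C (in 6-ring) → match; 3× C (acyclic) → no; 3× O (acyclic) → no; 2× S (acyclic) → no; 1× N (acyclic) → no; 1× F (acyclic) → no.
That gives 6 matching atoms.

6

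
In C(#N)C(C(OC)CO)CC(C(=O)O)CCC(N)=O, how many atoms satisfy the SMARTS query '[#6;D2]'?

5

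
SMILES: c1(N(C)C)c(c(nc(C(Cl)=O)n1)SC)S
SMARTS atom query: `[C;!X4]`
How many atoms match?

1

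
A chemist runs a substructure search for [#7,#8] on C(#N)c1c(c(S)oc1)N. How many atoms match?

The query [#7,#8] means: nitrogen or oxygen (comma = OR).
Check the 9 heavy atoms by environment: 1× o (aromatic) → match; 4× c (aromatic) → no; 2× N → match; 1× S → no; 1× C → no.
Summing the matching environments: 1 + 2 = 3 matching atoms.

3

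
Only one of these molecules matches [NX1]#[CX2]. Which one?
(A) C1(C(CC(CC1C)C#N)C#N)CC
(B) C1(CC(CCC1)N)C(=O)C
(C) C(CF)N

A

[NX1]#[CX2] describes a nitrogen triple-bonded to a two-connected carbon (a nitrile).
(A) contains a nitrile (-C#N), which satisfies every atom and bond constraint.
(B) has a primary amino group (-NH2) but the nitrogen is NX3 (three connections), not NX1 triple-bonded.
(C) has a primary amino group (-NH2) but the nitrogen is NX3 (three connections), not NX1 triple-bonded.
So the answer is (A).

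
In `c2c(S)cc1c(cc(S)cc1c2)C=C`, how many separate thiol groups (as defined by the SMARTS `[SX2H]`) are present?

2

[SX2H] is the SMARTS for a thiol: an aliphatic sulfur with two connections, one being H.
The molecule carries 2 separate instances of a thiol (-SH) meeting every constraint; each maps to a distinct set of atoms, giving 2 matches.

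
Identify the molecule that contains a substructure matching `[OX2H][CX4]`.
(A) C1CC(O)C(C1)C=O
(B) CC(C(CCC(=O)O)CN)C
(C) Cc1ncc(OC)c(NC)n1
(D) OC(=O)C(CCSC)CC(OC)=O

A

[OX2H][CX4] describes a hydroxyl oxygen bound to an sp3 (X4) carbon (an aliphatic alcohol).
(A) contains a hydroxyl group (-OH), which satisfies every atom and bond constraint.
(B) has a carboxylic acid group (-C(=O)OH) but the -OH is on a CX3 carbonyl carbon, not a CX4 carbon.
(C) has a methoxy ether (-OCH3) but the oxygen has H0 (ether), not H1.
(D) has a carboxylic acid group (-C(=O)OH) but the -OH is on a CX3 carbonyl carbon, not a CX4 carbon.
So the answer is (A).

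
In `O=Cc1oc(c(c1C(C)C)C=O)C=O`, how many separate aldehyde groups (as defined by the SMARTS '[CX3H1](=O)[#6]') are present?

3

[CX3H1](=O)[#6] is the SMARTS for an aldehyde: an sp2 carbon with one H, double-bonded to O and single-bonded to carbon.
The molecule carries 3 separate instances of an aldehyde (-CHO) meeting every constraint; each maps to a distinct set of atoms, giving 3 matches.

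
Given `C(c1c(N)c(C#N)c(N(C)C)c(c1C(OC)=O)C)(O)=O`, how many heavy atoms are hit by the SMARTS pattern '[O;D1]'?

Check the 20 heavy atoms by environment: 6× c (aromatic, D3) → no; 2× C (D3) → no; 3× O (D1) → match; 1× O (D2) → no; 4× C (D1) → no; 1× N (D3) → no; 2× N (D1) → no; 1× C (D2) → no.
That gives 3 matching atoms.

3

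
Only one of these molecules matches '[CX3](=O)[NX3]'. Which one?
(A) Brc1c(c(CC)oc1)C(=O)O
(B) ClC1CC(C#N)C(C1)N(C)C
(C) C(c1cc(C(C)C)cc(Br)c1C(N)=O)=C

[CX3](=O)[NX3] describes a carbonyl carbon bonded to a trivalent nitrogen (an amide).
(A) has a carboxylic acid group (-C(=O)OH) but the carbonyl is bonded to O, not to an NX3 nitrogen.
(B) has a nitrile (-C#N) but the nitrile N is NX1 (triple-bonded), not NX3.
(C) contains a primary amide (-C(=O)NH2), which satisfies every atom and bond constraint.
So the answer is (C).

C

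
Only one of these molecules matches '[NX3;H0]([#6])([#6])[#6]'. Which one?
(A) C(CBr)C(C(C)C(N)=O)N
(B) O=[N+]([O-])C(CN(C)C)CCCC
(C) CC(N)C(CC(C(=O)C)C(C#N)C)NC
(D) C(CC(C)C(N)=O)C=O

[NX3;H0]([#6])([#6])[#6] describes a trivalent nitrogen with no H, bonded to three carbons (a tertiary amine).
(A) has a primary amide (-C(=O)NH2) but the amide nitrogen has H2 and only one carbon neighbour.
(B) contains a dimethylamino group (-N(CH3)2), which satisfies every atom and bond constraint.
(C) has an N-methylamino group (-NHCH3) but the nitrogen still has one H (H1), not H0.
(D) has a primary amide (-C(=O)NH2) but the amide nitrogen has H2 and only one carbon neighbour.
So the answer is (B).

B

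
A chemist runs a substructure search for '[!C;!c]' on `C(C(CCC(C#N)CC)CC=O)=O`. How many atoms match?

3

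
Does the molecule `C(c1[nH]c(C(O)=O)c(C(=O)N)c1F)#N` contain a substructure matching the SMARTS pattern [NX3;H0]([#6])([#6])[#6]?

No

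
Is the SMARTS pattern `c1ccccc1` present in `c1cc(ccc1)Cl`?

Yes

The pattern c1ccccc1 describes six aromatic carbons in a ring — a benzene ring.
The required atom environment is present in the molecule, so the pattern matches.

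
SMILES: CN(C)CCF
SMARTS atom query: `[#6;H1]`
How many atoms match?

The query [#6;H1] means: any carbon bearing exactly one hydrogen.
Check the 6 heavy atoms by environment: 2× C (H2) → no; 1× F (H0) → no; 1× N (H0) → no; 2× C (H3) → no.
No environment satisfies the query, so 0 matching atoms.

0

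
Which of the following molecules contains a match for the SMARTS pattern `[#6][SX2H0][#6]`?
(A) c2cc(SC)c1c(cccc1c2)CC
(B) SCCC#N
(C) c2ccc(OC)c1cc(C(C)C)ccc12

A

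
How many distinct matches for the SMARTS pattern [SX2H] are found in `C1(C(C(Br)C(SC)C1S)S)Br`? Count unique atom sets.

[SX2H] is the SMARTS for a thiol: an aliphatic sulfur with two connections, one being H.
The molecule carries 2 separate instances of a thiol (-SH) meeting every constraint; each maps to a distinct set of atoms, giving 2 matches.

2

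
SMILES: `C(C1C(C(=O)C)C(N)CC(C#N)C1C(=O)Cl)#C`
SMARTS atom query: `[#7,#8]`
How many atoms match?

4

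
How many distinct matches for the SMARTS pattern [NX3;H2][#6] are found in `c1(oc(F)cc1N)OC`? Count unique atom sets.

1

[NX3;H2][#6] is the SMARTS for a primary amine: a trivalent nitrogen with two H attached to carbon.
Exactly one fragment in the molecule meets all constraints, giving 1 match.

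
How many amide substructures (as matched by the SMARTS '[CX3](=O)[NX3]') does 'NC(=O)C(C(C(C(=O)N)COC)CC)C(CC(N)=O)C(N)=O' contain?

[CX3](=O)[NX3] is the SMARTS for an amide: a carbonyl carbon bonded to a trivalent nitrogen.
The molecule carries 4 separate instances of a primary amide (-C(=O)NH2) meeting every constraint; each maps to a distinct set of atoms, giving 4 matches.

4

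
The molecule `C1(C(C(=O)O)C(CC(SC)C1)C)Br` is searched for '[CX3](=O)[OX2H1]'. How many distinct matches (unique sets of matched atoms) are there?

[CX3](=O)[OX2H1] is the SMARTS for a carboxylic acid: an sp2 carbon double-bonded to O and single-bonded to an -OH oxygen.
Exactly one fragment in the molecule meets all constraints, giving 1 match.

1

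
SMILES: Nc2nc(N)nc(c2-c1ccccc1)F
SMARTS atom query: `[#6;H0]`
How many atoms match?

5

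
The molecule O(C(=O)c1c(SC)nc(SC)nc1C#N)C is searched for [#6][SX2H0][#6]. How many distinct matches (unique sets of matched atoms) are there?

2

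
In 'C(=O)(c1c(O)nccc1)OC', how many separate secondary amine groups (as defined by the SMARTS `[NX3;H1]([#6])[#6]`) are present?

[NX3;H1]([#6])[#6] is the SMARTS for a secondary amine: a trivalent nitrogen with one H, bonded to two carbons.
No fragment in the molecule satisfies every constraint, giving 0 matches.

0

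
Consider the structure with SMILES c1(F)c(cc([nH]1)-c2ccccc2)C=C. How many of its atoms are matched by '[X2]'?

0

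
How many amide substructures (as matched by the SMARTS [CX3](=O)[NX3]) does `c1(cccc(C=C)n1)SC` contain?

0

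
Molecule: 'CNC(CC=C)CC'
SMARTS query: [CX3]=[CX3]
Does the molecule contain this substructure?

Yes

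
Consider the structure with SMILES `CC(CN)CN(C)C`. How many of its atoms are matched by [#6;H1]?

The query [#6;H1] means: any carbon bearing exactly one hydrogen.
Check the 8 heavy atoms by environment: 2× C (H2) → no; 1× C (H1) → match; 1× N (H0) → no; 3× C (H3) → no; 1× N (H2) → no.
That gives 1 matching atom.

1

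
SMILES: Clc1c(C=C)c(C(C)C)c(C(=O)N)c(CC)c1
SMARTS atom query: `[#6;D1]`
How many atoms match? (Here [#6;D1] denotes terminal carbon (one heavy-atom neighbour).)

The query [#6;D1] means: carbon bonded to exactly one heavy atom.
Check the 17 heavy atoms by environment: 5× c (aromatic, D3) → no; 1× c (aromatic, D2) → no; 2× C (D2) → no; 4× C (D1) → match; 1× Cl (D1) → no; 2× C (D3) → no; 1× O (D1) → no; 1× N (D1) → no.
That gives 4 matching atoms.

4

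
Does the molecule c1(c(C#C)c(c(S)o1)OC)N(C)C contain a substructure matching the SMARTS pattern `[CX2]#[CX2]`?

Yes

The pattern [CX2]#[CX2] describes a carbon-carbon triple bond — an alkyne.
The molecule carries an ethynyl group (-C#CH), whose atoms satisfy every constraint of the query, so the pattern matches.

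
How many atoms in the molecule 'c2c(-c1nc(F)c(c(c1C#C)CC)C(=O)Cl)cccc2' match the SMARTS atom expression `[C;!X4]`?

3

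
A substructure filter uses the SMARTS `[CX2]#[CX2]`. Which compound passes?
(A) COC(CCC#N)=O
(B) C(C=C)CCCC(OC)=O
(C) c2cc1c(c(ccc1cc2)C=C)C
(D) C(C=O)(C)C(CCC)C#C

[CX2]#[CX2] describes a carbon-carbon triple bond (an alkyne).
(A) has a nitrile (-C#N) but the triple bond is C#N, not C#C.
(B) has a vinyl group (-CH=CH2) but the C=C is a double bond; both carbons are CX3, not CX2.
(C) has a vinyl group (-CH=CH2) but the C=C is a double bond; both carbons are CX3, not CX2.
(D) contains an ethynyl group (-C#CH), which satisfies every atom and bond constraint.
So the answer is (D).

D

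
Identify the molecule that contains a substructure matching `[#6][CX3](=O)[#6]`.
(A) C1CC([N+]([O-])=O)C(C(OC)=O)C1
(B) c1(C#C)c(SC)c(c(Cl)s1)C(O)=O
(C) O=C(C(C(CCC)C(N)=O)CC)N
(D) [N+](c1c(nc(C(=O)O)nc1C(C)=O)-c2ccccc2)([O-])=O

[#6][CX3](=O)[#6] describes a carbonyl carbon (no H) flanked by two carbons (a ketone).
(A) has a methyl-ester group (-C(=O)OCH3) but one neighbour of the carbonyl carbon is O, not C.
(B) has a carboxylic acid group (-C(=O)OH) but one neighbour of the carbonyl carbon is O, not C.
(C) has a primary amide (-C(=O)NH2) but one neighbour of the carbonyl carbon is N, not C.
(D) contains an acetyl/ketone group (-C(=O)CH3), which satisfies every atom and bond constraint.
So the answer is (D).

D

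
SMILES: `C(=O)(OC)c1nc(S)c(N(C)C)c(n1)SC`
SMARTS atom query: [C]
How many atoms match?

5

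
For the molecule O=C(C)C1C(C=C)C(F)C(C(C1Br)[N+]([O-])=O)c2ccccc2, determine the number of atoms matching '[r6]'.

The query [r6] means: r6 matches atoms in a six-membered ring.
Check the 22 heavy atoms by environment: 6× C (in 6-ring) → match; 1× F (acyclic) → no; 6× c (aromatic, in 6-ring) → match; 1× N (charge +1, acyclic) → no; 1× O (charge -1, acyclic) → no; 2× O (acyclic) → no; 1× Br (acyclic) → no; 4× C (acyclic) → no.
Summing the matching environments: 6 + 6 = 12 matching atoms.

12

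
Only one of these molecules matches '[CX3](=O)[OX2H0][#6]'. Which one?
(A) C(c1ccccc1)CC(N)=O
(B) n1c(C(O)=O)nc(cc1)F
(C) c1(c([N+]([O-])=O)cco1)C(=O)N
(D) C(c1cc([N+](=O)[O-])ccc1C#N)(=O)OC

D

[CX3](=O)[OX2H0][#6] describes a carbonyl carbon bonded to an oxygen that is itself bonded to carbon (no H on that O) (an ester).
(A) has a primary amide (-C(=O)NH2) but the carbonyl is bonded to N, not to an O-C linkage.
(B) has a carboxylic acid group (-C(=O)OH) but the singly-bonded O carries H (OX2H1, not H0).
(C) has a primary amide (-C(=O)NH2) but the carbonyl is bonded to N, not to an O-C linkage.
(D) contains a methyl-ester group (-C(=O)OCH3), which satisfies every atom and bond constraint.
So the answer is (D).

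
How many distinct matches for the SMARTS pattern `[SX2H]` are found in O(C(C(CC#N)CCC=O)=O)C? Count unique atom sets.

[SX2H] is the SMARTS for a thiol: an aliphatic sulfur with two connections, one being H.
No fragment in the molecule satisfies every constraint, giving 0 matches.

0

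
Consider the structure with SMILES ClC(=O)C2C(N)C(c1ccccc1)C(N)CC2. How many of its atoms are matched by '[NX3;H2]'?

Check the 17 heavy atoms by environment: 4× C (H1, X4) → no; 2× C (H2, X4) → no; 2× N (H2, X3) → match; 1× c (aromatic, H0, X3) → no; 5× c (aromatic, H1, X3) → no; 1× C (H0, X3) → no; 1× O (H0, X1) → no; 1× Cl (H0, X1) → no.
That gives 2 matching atoms.

2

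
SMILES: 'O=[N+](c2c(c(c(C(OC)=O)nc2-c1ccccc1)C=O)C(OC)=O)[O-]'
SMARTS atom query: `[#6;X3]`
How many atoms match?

The query [#6;X3] means: any carbon (aromatic or not) with three total connections.
Check the 25 heavy atoms by environment: 1× n (aromatic, X2) → no; 11× c (aromatic, X3) → match; 3× C (X3) → match; 4× O (X1) → no; 1× N (charge +1, X3) → no; 1× O (charge -1, X1) → no; 2× O (X2) → no; 2× C (X4) → no.
Summing the matching environments: 11 + 3 = 14 matching atoms.

14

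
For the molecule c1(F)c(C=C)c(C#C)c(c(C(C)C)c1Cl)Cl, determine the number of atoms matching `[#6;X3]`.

8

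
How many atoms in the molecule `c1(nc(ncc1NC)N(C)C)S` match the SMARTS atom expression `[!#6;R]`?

2

Check the 12 heavy atoms by environment: 2× n (aromatic, in 6-ring) → match; 4× c (aromatic, in 6-ring) → no; 2× N (acyclic) → no; 3× C (acyclic) → no; 1× S (acyclic) → no.
That gives 2 matching atoms.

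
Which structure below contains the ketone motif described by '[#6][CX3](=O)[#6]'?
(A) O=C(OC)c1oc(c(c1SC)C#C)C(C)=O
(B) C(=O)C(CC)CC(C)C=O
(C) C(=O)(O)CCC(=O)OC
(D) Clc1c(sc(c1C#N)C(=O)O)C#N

[#6][CX3](=O)[#6] describes a carbonyl carbon (no H) flanked by two carbons (a ketone).
(A) contains an acetyl/ketone group (-C(=O)CH3), which satisfies every atom and bond constraint.
(B) has an aldehyde (-CHO) but the carbonyl carbon has H1, so it is not flanked by two carbons.
(C) has a methyl-ester group (-C(=O)OCH3) but one neighbour of the carbonyl carbon is O, not C.
(D) has a carboxylic acid group (-C(=O)OH) but one neighbour of the carbonyl carbon is O, not C.
So the answer is (A).

A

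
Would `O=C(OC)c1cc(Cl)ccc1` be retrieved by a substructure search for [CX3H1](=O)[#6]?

No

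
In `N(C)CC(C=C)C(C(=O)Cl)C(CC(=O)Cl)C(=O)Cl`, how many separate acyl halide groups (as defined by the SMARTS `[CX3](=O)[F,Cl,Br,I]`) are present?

[CX3](=O)[F,Cl,Br,I] is the SMARTS for an acyl halide: a carbonyl carbon bonded to a halogen.
The molecule carries 3 separate instances of an acyl chloride (-C(=O)Cl) meeting every constraint; each maps to a distinct set of atoms, giving 3 matches.

3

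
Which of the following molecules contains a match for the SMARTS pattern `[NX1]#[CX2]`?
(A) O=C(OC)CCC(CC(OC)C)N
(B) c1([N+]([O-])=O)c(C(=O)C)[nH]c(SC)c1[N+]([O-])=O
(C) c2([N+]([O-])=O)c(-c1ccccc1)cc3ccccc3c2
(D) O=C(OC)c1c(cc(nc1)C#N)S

[NX1]#[CX2] describes a nitrogen triple-bonded to a two-connected carbon (a nitrile).
(A) has a primary amino group (-NH2) but the nitrogen is NX3 (three connections), not NX1 triple-bonded.
(B) has a nitro group (-[N+](=O)[O-]) but there is no C#N triple bond.
(C) has a nitro group (-[N+](=O)[O-]) but there is no C#N triple bond.
(D) contains a nitrile (-C#N), which satisfies every atom and bond constraint.
So the answer is (D).

D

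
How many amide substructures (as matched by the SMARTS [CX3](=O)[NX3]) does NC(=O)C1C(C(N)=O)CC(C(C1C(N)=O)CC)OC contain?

[CX3](=O)[NX3] is the SMARTS for an amide: a carbonyl carbon bonded to a trivalent nitrogen.
The molecule carries 3 separate instances of a primary amide (-C(=O)NH2) meeting every constraint; each maps to a distinct set of atoms, giving 3 matches.

3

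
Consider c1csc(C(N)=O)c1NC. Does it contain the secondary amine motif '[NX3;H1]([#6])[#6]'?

The pattern [NX3;H1]([#6])[#6] describes a trivalent nitrogen with one H, bonded to two carbons — a secondary amine.
The molecule carries an N-methylamino group (-NHCH3), whose atoms satisfy every constraint of the query, so the pattern matches.

Yes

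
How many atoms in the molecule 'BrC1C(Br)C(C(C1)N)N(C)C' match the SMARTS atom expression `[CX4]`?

7

Check the 11 heavy atoms by environment: 7× C (X4) → match; 2× Br (X1) → no; 2× N (X3) → no.
That gives 7 matching atoms.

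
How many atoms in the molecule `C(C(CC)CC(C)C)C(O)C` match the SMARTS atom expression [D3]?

The query [D3] means: atom with exactly three heavy-atom neighbours.
Check the 11 heavy atoms by environment: 4× C (D1) → no; 3× C (D3) → match; 3× C (D2) → no; 1× O (D1) → no.
That gives 3 matching atoms.

3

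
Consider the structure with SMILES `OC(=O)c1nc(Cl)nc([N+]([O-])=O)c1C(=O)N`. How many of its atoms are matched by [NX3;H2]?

1

Check the 16 heavy atoms by environment: 2× n (aromatic, H0, X2) → no; 4× c (aromatic, H0, X3) → no; 2× C (H0, X3) → no; 3× O (H0, X1) → no; 1× O (H1, X2) → no; 1× N (H2, X3) → match; 1× Cl (H0, X1) → no; 1× N (charge +1, H0, X3) → no; 1× O (charge -1, H0, X1) → no.
That gives 1 matching atom.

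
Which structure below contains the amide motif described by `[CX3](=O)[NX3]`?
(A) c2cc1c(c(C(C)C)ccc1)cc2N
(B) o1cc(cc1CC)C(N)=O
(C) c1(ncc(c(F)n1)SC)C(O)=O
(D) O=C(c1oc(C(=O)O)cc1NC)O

B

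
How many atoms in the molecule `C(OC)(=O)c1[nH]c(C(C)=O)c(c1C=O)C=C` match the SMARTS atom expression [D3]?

6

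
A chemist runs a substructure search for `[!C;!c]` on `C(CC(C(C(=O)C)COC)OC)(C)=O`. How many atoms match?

Check the 14 heavy atoms by environment: 10× C → no; 4× O → match.
That gives 4 matching atoms.

4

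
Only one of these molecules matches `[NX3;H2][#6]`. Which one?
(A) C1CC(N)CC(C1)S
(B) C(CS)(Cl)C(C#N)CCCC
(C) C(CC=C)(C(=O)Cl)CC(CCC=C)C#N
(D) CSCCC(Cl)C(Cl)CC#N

A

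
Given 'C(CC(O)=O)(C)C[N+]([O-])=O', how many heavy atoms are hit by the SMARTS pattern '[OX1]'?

3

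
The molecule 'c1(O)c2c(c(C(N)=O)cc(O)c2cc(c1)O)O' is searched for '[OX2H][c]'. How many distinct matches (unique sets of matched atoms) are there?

4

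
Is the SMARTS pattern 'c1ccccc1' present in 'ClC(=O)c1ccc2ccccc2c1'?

The pattern c1ccccc1 describes six aromatic carbons in a ring — a benzene ring.
The required atom environment is present in the molecule, so the pattern matches.

Yes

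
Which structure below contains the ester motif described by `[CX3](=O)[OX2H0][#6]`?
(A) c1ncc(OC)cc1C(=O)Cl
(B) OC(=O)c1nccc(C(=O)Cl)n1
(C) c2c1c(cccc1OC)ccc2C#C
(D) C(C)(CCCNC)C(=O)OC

[CX3](=O)[OX2H0][#6] describes a carbonyl carbon bonded to an oxygen that is itself bonded to carbon (no H on that O) (an ester).
(A) has a methoxy ether (-OCH3) but the ether oxygen is not adjacent to a C=O carbon.
(B) has a carboxylic acid group (-C(=O)OH) but the singly-bonded O carries H (OX2H1, not H0).
(C) has a methoxy ether (-OCH3) but the ether oxygen is not adjacent to a C=O carbon.
(D) contains a methyl-ester group (-C(=O)OCH3), which satisfies every atom and bond constraint.
So the answer is (D).

D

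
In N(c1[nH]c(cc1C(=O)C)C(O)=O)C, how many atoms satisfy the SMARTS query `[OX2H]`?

1

Check the 13 heavy atoms by environment: 1× n (aromatic, H1, X3) → no; 3× c (aromatic, H0, X3) → no; 1× c (aromatic, H1, X3) → no; 2× C (H0, X3) → no; 2× O (H0, X1) → no; 1× O (H1, X2) → match; 2× C (H3, X4) → no; 1× N (H1, X3) → no.
That gives 1 matching atom.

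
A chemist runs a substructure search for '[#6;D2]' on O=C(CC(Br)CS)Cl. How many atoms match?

2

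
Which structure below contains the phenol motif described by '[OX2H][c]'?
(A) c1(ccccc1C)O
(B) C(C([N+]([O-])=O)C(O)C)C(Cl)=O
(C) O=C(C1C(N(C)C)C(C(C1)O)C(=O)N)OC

A

[OX2H][c] describes a hydroxyl oxygen attached to an aromatic carbon (a phenol).
(A) contains a hydroxyl group (-OH), which satisfies every atom and bond constraint.
(B) has a hydroxyl group (-OH) but the -OH is on an aliphatic carbon, not an aromatic c.
(C) has a hydroxyl group (-OH) but the -OH is on an aliphatic carbon, not an aromatic c.
So the answer is (A).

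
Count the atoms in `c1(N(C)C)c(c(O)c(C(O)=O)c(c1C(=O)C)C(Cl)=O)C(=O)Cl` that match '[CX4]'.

3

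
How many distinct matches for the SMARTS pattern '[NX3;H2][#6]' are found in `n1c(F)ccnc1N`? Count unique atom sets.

1

[NX3;H2][#6] is the SMARTS for a primary amine: a trivalent nitrogen with two H attached to carbon.
Exactly one fragment in the molecule meets all constraints, giving 1 match.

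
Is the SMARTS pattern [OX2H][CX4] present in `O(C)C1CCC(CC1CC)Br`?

No

The pattern [OX2H][CX4] describes a hydroxyl oxygen bound to an sp3 (X4) carbon — an aliphatic alcohol.
The closest candidate here is a methoxy ether (-OCH3), but the oxygen has H0 (ether), not H1. No other fragment satisfies the full query, so there is no match.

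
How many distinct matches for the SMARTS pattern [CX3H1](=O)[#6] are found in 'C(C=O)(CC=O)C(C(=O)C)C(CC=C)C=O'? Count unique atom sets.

3

[CX3H1](=O)[#6] is the SMARTS for an aldehyde: an sp2 carbon with one H, double-bonded to O and single-bonded to carbon.
The molecule carries 3 separate instances of an aldehyde (-CHO) meeting every constraint; each maps to a distinct set of atoms, giving 3 matches.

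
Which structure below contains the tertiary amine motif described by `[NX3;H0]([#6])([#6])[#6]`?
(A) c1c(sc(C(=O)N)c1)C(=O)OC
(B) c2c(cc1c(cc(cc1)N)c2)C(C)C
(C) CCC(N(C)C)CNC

C

[NX3;H0]([#6])([#6])[#6] describes a trivalent nitrogen with no H, bonded to three carbons (a tertiary amine).
(A) has a primary amide (-C(=O)NH2) but the amide nitrogen has H2 and only one carbon neighbour.
(B) has a primary amino group (-NH2) but the nitrogen has H2, not H0 with three carbons.
(C) contains a dimethylamino group (-N(CH3)2), which satisfies every atom and bond constraint.
So the answer is (C).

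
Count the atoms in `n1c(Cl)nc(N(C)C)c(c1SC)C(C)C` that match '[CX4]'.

The query [CX4] means: C with X4: aliphatic carbon with exactly 4 total connections (bonds + H).
Check the 15 heavy atoms by environment: 2× n (aromatic, X2) → no; 4× c (aromatic, X3) → no; 1× Cl (X1) → no; 1× N (X3) → no; 6× C (X4) → match; 1× S (X2) → no.
That gives 6 matching atoms.

6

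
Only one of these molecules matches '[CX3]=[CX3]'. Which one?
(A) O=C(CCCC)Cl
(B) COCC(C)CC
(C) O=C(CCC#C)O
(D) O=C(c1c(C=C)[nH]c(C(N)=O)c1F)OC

D

[CX3]=[CX3] describes a non-aromatic C=C double bond between two sp2 carbons (an alkene).
(A) has an ethyl group (-CH2CH3) but its C-C bond is a single bond between CX4 carbons, not CX3=CX3.
(B) has an ethyl group (-CH2CH3) but its C-C bond is a single bond between CX4 carbons, not CX3=CX3.
(C) has an ethynyl group (-C#CH) but the C-C bond is a triple bond, not a double bond.
(D) contains a vinyl group (-CH=CH2), which satisfies every atom and bond constraint.
So the answer is (D).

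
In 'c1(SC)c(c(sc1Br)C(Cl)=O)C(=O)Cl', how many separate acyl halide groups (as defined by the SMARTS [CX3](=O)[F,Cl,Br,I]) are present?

2

[CX3](=O)[F,Cl,Br,I] is the SMARTS for an acyl halide: a carbonyl carbon bonded to a halogen.
The molecule carries 2 separate instances of an acyl chloride (-C(=O)Cl) meeting every constraint; each maps to a distinct set of atoms, giving 2 matches.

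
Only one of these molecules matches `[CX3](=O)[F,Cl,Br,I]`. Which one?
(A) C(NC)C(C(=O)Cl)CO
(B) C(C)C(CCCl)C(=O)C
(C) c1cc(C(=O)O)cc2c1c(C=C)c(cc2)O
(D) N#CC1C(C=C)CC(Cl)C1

A

[CX3](=O)[F,Cl,Br,I] describes a carbonyl carbon bonded to a halogen (an acyl halide).
(A) contains an acyl chloride (-C(=O)Cl), which satisfies every atom and bond constraint.
(B) has a chloro substituent but the Cl is not on a carbonyl carbon.
(C) has a carboxylic acid group (-C(=O)OH) but the carbonyl is bonded to -OH, not to a halogen.
(D) has a chloro substituent but the Cl is not on a carbonyl carbon.
So the answer is (A).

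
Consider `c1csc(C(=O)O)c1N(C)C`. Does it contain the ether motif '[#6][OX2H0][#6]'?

The pattern [#6][OX2H0][#6] describes an aliphatic oxygen bridging two carbons with no H on the oxygen — an ether.
The closest candidate here is a carboxylic acid group (-C(=O)OH), but the -OH oxygen has H1; the =O is OX1, not OX2. No other fragment satisfies the full query, so there is no match.

No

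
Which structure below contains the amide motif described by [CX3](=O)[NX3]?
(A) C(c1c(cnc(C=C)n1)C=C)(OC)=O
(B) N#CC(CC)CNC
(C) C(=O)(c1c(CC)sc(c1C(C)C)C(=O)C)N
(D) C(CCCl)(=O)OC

C

[CX3](=O)[NX3] describes a carbonyl carbon bonded to a trivalent nitrogen (an amide).
(A) has a methyl-ester group (-C(=O)OCH3) but the carbonyl is bonded to O, not to an NX3 nitrogen.
(B) has a nitrile (-C#N) but the nitrile N is NX1 (triple-bonded), not NX3.
(C) contains a primary amide (-C(=O)NH2), which satisfies every atom and bond constraint.
(D) has a methyl-ester group (-C(=O)OCH3) but the carbonyl is bonded to O, not to an NX3 nitrogen.
So the answer is (C).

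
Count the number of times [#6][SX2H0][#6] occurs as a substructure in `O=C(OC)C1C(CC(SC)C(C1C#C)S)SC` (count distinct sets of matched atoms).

2

[#6][SX2H0][#6] is the SMARTS for a thioether: an aliphatic sulfur bridging two carbons with no H on the sulfur.
The molecule carries 2 separate instances of a methylthio ether (-SCH3) meeting every constraint; each maps to a distinct set of atoms, giving 2 matches.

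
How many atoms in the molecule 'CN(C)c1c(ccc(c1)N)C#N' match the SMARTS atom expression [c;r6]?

The query [c;r6] means: aromatic carbon that belongs to a six-membered ring.
Check the 12 heavy atoms by environment: 6× c (aromatic, in 6-ring) → match; 3× C (acyclic) → no; 3× N (acyclic) → no.
That gives 6 matching atoms.

6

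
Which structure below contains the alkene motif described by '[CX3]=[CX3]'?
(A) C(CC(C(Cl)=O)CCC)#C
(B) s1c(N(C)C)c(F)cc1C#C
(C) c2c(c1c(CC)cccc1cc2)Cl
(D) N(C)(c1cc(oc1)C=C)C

D

[CX3]=[CX3] describes a non-aromatic C=C double bond between two sp2 carbons (an alkene).
(A) has an ethynyl group (-C#CH) but the C-C bond is a triple bond, not a double bond.
(B) has an ethynyl group (-C#CH) but the C-C bond is a triple bond, not a double bond.
(C) has an ethyl group (-CH2CH3) but its C-C bond is a single bond between CX4 carbons, not CX3=CX3.
(D) contains a vinyl group (-CH=CH2), which satisfies every atom and bond constraint.
So the answer is (D).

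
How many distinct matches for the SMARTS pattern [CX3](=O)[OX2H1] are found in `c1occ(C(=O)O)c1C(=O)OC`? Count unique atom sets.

1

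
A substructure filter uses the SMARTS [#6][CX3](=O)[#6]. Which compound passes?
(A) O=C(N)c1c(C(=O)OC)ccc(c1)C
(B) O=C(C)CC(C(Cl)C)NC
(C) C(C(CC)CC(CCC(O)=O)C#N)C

B

[#6][CX3](=O)[#6] describes a carbonyl carbon (no H) flanked by two carbons (a ketone).
(A) has a methyl-ester group (-C(=O)OCH3) but one neighbour of the carbonyl carbon is O, not C.
(B) contains an acetyl/ketone group (-C(=O)CH3), which satisfies every atom and bond constraint.
(C) has a carboxylic acid group (-C(=O)OH) but one neighbour of the carbonyl carbon is O, not C.
So the answer is (B).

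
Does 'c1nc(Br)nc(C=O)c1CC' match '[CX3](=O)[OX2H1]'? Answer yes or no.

No

The pattern [CX3](=O)[OX2H1] describes an sp2 carbon double-bonded to O and single-bonded to an -OH oxygen — a carboxylic acid.
The closest candidate here is an aldehyde (-CHO), but there is no singly-bonded oxygen on the carbonyl carbon. No other fragment satisfies the full query, so there is no match.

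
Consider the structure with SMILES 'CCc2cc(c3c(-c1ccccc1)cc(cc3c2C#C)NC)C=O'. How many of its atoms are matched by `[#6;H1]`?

The query [#6;H1] means: any carbon bearing exactly one hydrogen.
Check the 24 heavy atoms by environment: 8× c (aromatic, H0) → no; 8× c (aromatic, H1) → match; 2× C (H1) → match; 1× O (H0) → no; 1× N (H1) → no; 2× C (H3) → no; 1× C (H2) → no; 1× C (H0) → no.
Summing the matching environments: 8 + 2 = 10 matching atoms.

10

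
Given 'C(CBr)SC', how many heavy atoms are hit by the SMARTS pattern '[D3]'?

0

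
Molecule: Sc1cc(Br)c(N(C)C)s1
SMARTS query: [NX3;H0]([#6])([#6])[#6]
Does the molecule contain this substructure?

Yes

The pattern [NX3;H0]([#6])([#6])[#6] describes a trivalent nitrogen with no H, bonded to three carbons — a tertiary amine.
The molecule carries a dimethylamino group (-N(CH3)2), whose atoms satisfy every constraint of the query, so the pattern matches.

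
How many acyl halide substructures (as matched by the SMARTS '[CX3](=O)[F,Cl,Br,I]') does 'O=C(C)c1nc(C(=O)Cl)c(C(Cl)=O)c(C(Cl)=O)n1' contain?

3

[CX3](=O)[F,Cl,Br,I] is the SMARTS for an acyl halide: a carbonyl carbon bonded to a halogen.
The molecule carries 3 separate instances of an acyl chloride (-C(=O)Cl) meeting every constraint; each maps to a distinct set of atoms, giving 3 matches.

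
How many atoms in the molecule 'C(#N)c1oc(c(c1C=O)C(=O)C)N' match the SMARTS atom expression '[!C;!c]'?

5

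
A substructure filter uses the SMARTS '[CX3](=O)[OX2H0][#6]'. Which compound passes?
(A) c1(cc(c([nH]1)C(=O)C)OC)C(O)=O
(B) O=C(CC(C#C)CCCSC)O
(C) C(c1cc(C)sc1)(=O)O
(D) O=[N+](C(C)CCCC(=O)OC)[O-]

D

[CX3](=O)[OX2H0][#6] describes a carbonyl carbon bonded to an oxygen that is itself bonded to carbon (no H on that O) (an ester).
(A) has a methoxy ether (-OCH3) but the ether oxygen is not adjacent to a C=O carbon.
(B) has a carboxylic acid group (-C(=O)OH) but the singly-bonded O carries H (OX2H1, not H0).
(C) has a carboxylic acid group (-C(=O)OH) but the singly-bonded O carries H (OX2H1, not H0).
(D) contains a methyl-ester group (-C(=O)OCH3), which satisfies every atom and bond constraint.
So the answer is (D).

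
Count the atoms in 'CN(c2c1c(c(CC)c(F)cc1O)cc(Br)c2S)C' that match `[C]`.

4

Check the 19 heavy atoms by environment: 10× c (aromatic) → no; 4× C → match; 1× F → no; 1× N → no; 1× O → no; 1× Br → no; 1× S → no.
That gives 4 matching atoms.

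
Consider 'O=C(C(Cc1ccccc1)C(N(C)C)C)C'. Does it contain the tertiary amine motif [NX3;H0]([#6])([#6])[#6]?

The pattern [NX3;H0]([#6])([#6])[#6] describes a trivalent nitrogen with no H, bonded to three carbons — a tertiary amine.
The molecule carries a dimethylamino group (-N(CH3)2), whose atoms satisfy every constraint of the query, so the pattern matches.

Yes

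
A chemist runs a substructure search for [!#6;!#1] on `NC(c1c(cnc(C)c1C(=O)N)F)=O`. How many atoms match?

6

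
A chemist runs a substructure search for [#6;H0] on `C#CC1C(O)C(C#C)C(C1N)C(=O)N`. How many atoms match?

3

Check the 14 heavy atoms by environment: 7× C (H1) → no; 2× N (H2) → no; 3× C (H0) → match; 1× O (H0) → no; 1× O (H1) → no.
That gives 3 matching atoms.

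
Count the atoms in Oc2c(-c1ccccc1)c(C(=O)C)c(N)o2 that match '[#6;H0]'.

6

The query [#6;H0] means: any carbon with no attached hydrogen.
Check the 16 heavy atoms by environment: 1× o (aromatic, H0) → no; 5× c (aromatic, H0) → match; 1× C (H0) → match; 1× O (H0) → no; 1× C (H3) → no; 1× O (H1) → no; 5× c (aromatic, H1) → no; 1× N (H2) → no.
Summing the matching environments: 5 + 1 = 6 matching atoms.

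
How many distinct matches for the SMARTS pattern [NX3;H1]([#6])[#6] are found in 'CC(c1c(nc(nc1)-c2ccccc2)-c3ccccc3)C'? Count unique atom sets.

[NX3;H1]([#6])[#6] is the SMARTS for a secondary amine: a trivalent nitrogen with one H, bonded to two carbons.
No fragment in the molecule satisfies every constraint, giving 0 matches.

0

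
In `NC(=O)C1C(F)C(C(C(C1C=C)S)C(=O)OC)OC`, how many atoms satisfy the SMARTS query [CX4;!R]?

2

The query [CX4;!R] means: aliphatic carbon with four total connections, not in a ring.
Check the 19 heavy atoms by environment: 6× C (X4, in 6-ring) → no; 2× O (X2, acyclic) → no; 2× C (X4, acyclic) → match; 1× F (X1, acyclic) → no; 4× C (X3, acyclic) → no; 2× O (X1, acyclic) → no; 1× S (X2, acyclic) → no; 1× N (X3, acyclic) → no.
That gives 2 matching atoms.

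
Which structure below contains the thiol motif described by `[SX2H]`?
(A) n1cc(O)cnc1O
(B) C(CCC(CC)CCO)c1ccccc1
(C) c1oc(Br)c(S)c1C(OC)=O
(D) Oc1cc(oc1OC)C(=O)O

C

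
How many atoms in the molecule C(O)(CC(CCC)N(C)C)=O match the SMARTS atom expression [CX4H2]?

3

The query [CX4H2] means: sp3 carbon (X4) with exactly two hydrogens.
Check the 11 heavy atoms by environment: 3× C (H2, X4) → match; 1× C (H1, X4) → no; 1× N (H0, X3) → no; 3× C (H3, X4) → no; 1× C (H0, X3) → no; 1× O (H0, X1) → no; 1× O (H1, X2) → no.
That gives 3 matching atoms.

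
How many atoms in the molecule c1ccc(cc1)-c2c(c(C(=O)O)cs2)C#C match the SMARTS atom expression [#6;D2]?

7

The query [#6;D2] means: any carbon bonded to exactly two heavy atoms.
Check the 16 heavy atoms by environment: 1× s (aromatic, D2) → no; 6× c (aromatic, D2) → match; 4× c (aromatic, D3) → no; 1× C (D3) → no; 2× O (D1) → no; 1× C (D2) → match; 1× C (D1) → no.
Summing the matching environments: 6 + 1 = 7 matching atoms.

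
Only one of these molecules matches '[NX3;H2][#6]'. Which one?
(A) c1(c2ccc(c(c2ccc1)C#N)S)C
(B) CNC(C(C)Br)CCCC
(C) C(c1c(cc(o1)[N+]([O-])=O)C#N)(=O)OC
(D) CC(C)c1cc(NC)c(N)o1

[NX3;H2][#6] describes a trivalent nitrogen with two H attached to carbon (a primary amine).
(A) has a nitrile (-C#N) but the nitrogen is NX1 (triple-bonded), not NX3 with two H.
(B) has an N-methylamino group (-NHCH3) but the nitrogen bears two carbons and only one H (H1), not H2.
(C) has a nitrile (-C#N) but the nitrogen is NX1 (triple-bonded), not NX3 with two H.
(D) contains a primary amino group (-NH2), which satisfies every atom and bond constraint.
So the answer is (D).

D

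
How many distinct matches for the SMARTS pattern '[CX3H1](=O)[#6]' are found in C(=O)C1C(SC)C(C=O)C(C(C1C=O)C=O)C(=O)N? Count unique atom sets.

4

[CX3H1](=O)[#6] is the SMARTS for an aldehyde: an sp2 carbon with one H, double-bonded to O and single-bonded to carbon.
The molecule carries 4 separate instances of an aldehyde (-CHO) meeting every constraint; each maps to a distinct set of atoms, giving 4 matches.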